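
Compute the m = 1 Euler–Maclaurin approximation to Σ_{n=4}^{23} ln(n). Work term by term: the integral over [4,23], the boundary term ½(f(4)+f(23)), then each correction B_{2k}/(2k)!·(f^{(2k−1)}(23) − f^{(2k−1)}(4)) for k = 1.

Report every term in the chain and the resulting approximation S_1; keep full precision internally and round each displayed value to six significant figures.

∫_4^23 ln(x) dx evaluates to 47.5712.
½[f(4) + f(23)] = ½[1.38629 + 3.13549] = 2.26089.
Running total after boundary: 49.8321.
Order-1 term: 1/12 · (0.0434783 − 0.250000) = -0.0172101.

S_1 ≈ 49.8149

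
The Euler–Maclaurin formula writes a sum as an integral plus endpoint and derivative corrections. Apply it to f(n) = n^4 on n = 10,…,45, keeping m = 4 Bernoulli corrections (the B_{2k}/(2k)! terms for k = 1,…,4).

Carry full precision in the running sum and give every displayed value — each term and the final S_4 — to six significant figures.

The integral term ∫_10^45 x^4 dx = 3.68856e+07.
Endpoint term: (f(10) + f(45))/2 = (10000.0 + 4.10062e+06)/2 = 2.05531e+06.
So far: 3.89409e+07.
Order-1 term: 1/12 · (364500 − 4000.00) = 30041.7.
Partial sum through k=1: 3.89710e+07.
Order-2 term: −1/720 · (1080.00 − 240.000) = -1.16667.
Partial sum through k=2: 3.89710e+07.
Order-3 term: 1/30240 · (0.00000 − 0.00000) = 0.00000.
Partial sum through k=3: 3.89710e+07.
Order-4 term: −1/1209600 · (0.00000 − 0.00000) = 0.00000.

S_4 ≈ 3.89710e+07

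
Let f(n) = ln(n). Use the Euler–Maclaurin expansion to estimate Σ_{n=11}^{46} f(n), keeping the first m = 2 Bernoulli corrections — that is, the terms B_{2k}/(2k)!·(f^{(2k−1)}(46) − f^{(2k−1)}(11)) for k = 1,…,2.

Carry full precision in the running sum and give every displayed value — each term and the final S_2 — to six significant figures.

∫_11^46 ln(x) dx evaluates to 114.741.
Endpoint term: (f(11) + f(46))/2 = (2.39790 + 3.82864)/2 = 3.11327.
So far: 117.854.
Correction k=1: B_{2}/2! · (f^{(1)}(46) − f^{(1)}(11)) = 1/12 · (0.0217391 − 0.0909091) = -0.00576416.
Running total after k=1: 117.848.
Correction k=2: B_{4}/4! · (f^{(3)}(46) − f^{(3)}(11)) = −1/720 · (2.05474e-05 − 0.00150263) = 2.05845e-06.

S_2 ≈ 117.848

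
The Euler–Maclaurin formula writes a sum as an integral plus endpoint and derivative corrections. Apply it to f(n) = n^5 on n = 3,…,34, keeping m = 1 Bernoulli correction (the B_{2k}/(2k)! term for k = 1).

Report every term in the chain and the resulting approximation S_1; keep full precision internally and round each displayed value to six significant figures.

∫_3^34 x^5 dx evaluates to 2.57467e+08.
Endpoint term: (f(3) + f(34))/2 = (243.000 + 4.54354e+07)/2 = 2.27178e+07.
Running total after boundary: 2.80185e+08.
Correction k=1: B_{2}/2! · (f^{(1)}(34) − f^{(1)}(3)) = 1/12 · (6.68168e+06 − 405.000) = 556773.

S_1 ≈ 2.80742e+08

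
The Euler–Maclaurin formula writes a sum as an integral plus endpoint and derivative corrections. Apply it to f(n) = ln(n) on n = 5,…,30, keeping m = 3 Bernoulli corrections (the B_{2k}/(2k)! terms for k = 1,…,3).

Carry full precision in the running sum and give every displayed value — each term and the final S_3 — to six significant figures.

S_3 ≈ 71.4802

The integral term ∫_5^30 ln(x) dx = 68.9887.
Endpoint term: (f(5) + f(30))/2 = (1.60944 + 3.40120)/2 = 2.50532.
Running total after boundary: 71.4940.
Correction k=1: B_{2}/2! · (f^{(1)}(30) − f^{(1)}(5)) = 1/12 · (0.0333333 − 0.200000) = -0.0138889.
After k=1: 71.4802.
Correction k=2: B_{4}/4! · (f^{(3)}(30) − f^{(3)}(5)) = −1/720 · (7.40741e-05 − 0.0160000) = 2.21193e-05.
After k=2: 71.4802.
Correction k=3: B_{6}/6! · (f^{(5)}(30) − f^{(5)}(5)) = 1/30240 · (9.87654e-07 − 0.00768000) = -2.53936e-07.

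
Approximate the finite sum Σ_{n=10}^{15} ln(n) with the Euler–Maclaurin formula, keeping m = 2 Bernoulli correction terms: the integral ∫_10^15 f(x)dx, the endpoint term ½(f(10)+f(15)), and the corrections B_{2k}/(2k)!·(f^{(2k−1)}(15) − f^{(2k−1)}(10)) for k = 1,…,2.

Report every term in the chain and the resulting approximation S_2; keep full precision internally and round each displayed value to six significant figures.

∫_10^15 ln(x) dx evaluates to 12.5949.
Endpoint term: (f(10) + f(15))/2 = (2.30259 + 2.70805)/2 = 2.50532.
Running total after boundary: 15.1002.
Order-1 term: 1/12 · (0.0666667 − 0.100000) = -0.00277778.
Partial sum through k=1: 15.0974.
Order-2 term: −1/720 · (0.000592593 − 0.00200000) = 1.95473e-06.

S_2 ≈ 15.0974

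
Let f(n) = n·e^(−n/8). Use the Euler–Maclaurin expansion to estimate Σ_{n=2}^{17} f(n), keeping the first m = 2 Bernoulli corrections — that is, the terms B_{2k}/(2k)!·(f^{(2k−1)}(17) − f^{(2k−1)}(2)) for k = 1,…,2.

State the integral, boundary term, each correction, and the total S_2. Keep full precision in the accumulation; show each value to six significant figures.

S_2 ≈ 40.1516

The integral term ∫_2^17 x·e^(−x/8) dx = 38.4175.
Boundary: ½(f(2) + f(17)) = ½(1.55760 + 2.03036) = 1.79398.
Running total after boundary: 40.2115.
Order-1 term: 1/12 · (-0.134362 − 0.584101) = -0.0598719.
After k=1: 40.1516.
Order-2 term: −1/720 · (0.00163287 − 0.0334641) = 4.42100e-05.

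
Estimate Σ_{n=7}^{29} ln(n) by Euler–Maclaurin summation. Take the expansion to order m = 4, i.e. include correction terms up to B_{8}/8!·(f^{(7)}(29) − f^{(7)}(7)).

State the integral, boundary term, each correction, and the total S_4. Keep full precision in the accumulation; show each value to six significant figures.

S_4 ≈ 64.6778

The integral term ∫_7^29 ln(x) dx = 62.0302.
Boundary: ½(f(7) + f(29)) = ½(1.94591 + 3.36730) = 2.65660.
Running total after boundary: 64.6868.
Correction k=1: B_{2}/2! · (f^{(1)}(29) − f^{(1)}(7)) = 1/12 · (0.0344828 − 0.142857) = -0.00903120.
Running total after k=1: 64.6778.
Correction k=2: B_{4}/4! · (f^{(3)}(29) − f^{(3)}(7)) = −1/720 · (8.20042e-05 − 0.00583090) = 7.98458e-06.
Running total after k=2: 64.6778.
Correction k=3: B_{6}/6! · (f^{(5)}(29) − f^{(5)}(7)) = 1/30240 · (1.17010e-06 − 0.00142798) = -4.71827e-08.
Running total after k=3: 64.6778.
Correction k=4: B_{8}/8! · (f^{(7)}(29) − f^{(7)}(7)) = −1/1209600 · (4.17394e-08 − 0.000874271) = 7.22743e-10.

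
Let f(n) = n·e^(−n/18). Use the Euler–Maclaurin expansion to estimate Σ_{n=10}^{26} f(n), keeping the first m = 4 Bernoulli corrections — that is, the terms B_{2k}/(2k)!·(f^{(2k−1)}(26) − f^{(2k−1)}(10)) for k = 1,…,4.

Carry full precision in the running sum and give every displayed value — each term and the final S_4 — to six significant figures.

The integral term ∫_10^26 x·e^(−x/18) dx = 102.357.
Endpoint term: (f(10) + f(26))/2 = (5.73753 + 6.13280)/2 = 5.93517.
So far: 108.292.
Order-1 term: 1/12 · (-0.104834 − 0.255002) = -0.0299863.
Partial sum through k=1: 108.262.
Order-2 term: −1/720 · (0.00113247 − 0.00432873) = 4.43925e-06.
Partial sum through k=2: 108.262.
Order-3 term: 1/30240 · (7.98920e-06 − 2.42914e-05) = -5.39094e-10.
Partial sum through k=3: 108.262.
Order-4 term: −1/1209600 · (3.85282e-08 − 1.08712e-07) = 5.80220e-14.

S_4 ≈ 108.262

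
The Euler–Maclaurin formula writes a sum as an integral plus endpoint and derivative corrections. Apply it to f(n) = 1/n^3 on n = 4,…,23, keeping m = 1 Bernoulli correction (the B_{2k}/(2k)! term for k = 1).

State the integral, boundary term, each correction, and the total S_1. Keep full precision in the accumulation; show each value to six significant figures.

Integral: ∫_4^23 1/x^3 dx = 0.0303048.
Boundary: ½(f(4) + f(23)) = ½(0.0156250 + 8.21895e-05) = 0.00785359.
Running total after boundary: 0.0381584.
Correction k=1: B_{2}/2! · (f^{(1)}(23) − f^{(1)}(4)) = 1/12 · (-1.07204e-05 − (-0.0117188)) = 0.000975669.

S_1 ≈ 0.0391341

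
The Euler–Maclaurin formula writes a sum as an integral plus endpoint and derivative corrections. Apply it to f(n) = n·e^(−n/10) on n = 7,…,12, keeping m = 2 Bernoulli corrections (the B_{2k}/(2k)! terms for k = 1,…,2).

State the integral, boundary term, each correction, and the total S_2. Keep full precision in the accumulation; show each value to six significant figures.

S_2 ≈ 21.6846

∫_7^12 x·e^(−x/10) dx evaluates to 18.1568.
½[f(7) + f(12)] = ½[3.47610 + 3.61433] = 3.54521.
Running total after boundary: 21.7020.
Correction k=1: B_{2}/2! · (f^{(1)}(12) − f^{(1)}(7)) = 1/12 · (-0.0602388 − 0.148976) = -0.0174345.
After k=1: 21.6846.
Correction k=2: B_{4}/4! · (f^{(3)}(12) − f^{(3)}(7)) = −1/720 · (0.00542150 − 0.0114215) = 8.33329e-06.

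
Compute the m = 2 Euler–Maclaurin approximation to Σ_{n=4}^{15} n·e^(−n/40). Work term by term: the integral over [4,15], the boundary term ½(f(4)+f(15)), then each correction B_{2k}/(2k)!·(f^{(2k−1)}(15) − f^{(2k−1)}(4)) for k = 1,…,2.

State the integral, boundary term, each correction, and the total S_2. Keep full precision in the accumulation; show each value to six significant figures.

S_2 ≈ 87.4097

∫_4^15 x·e^(−x/40) dx evaluates to 80.4774.
Endpoint term: (f(4) + f(15))/2 = (3.61935 + 10.3093)/2 = 6.96434.
Running total after boundary: 87.4418.
Correction k=1: B_{2}/2! · (f^{(1)}(15) − f^{(1)}(4)) = 1/12 · (0.429556 − 0.814354) = -0.0320665.
Partial sum through k=1: 87.4097.
Correction k=2: B_{4}/4! · (f^{(3)}(15) − f^{(3)}(4)) = −1/720 · (0.00112758 − 0.00164002) = 7.11714e-07.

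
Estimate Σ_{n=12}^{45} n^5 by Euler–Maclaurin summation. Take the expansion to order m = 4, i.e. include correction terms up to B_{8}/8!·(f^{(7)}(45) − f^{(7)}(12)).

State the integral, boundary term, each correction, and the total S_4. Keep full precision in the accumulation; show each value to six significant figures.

The integral term ∫_12^45 x^5 dx = 1.38346e+09.
½[f(12) + f(45)] = ½[248832 + 1.84528e+08] = 9.23885e+07.
Integral + boundary = 1.47585e+09.
k=1: B_{2}/(2)! × [f^{(1)}(45) − f^{(1)}(12)] = 1/12 × (2.05031e+07 − 103680) = 1.69995e+06.
Running total after k=1: 1.47755e+09.
k=2: B_{4}/(4)! × [f^{(3)}(45) − f^{(3)}(12)] = −1/720 × (121500 − 8640.00) = -156.750.
Running total after k=2: 1.47755e+09.
k=3: B_{6}/(6)! × [f^{(5)}(45) − f^{(5)}(12)] = 1/30240 × (120.000 − 120.000) = 0.00000.
Running total after k=3: 1.47755e+09.
k=4: B_{8}/(8)! × [f^{(7)}(45) − f^{(7)}(12)] = −1/1209600 × (0.00000 − 0.00000) = 0.00000.

S_4 ≈ 1.47755e+09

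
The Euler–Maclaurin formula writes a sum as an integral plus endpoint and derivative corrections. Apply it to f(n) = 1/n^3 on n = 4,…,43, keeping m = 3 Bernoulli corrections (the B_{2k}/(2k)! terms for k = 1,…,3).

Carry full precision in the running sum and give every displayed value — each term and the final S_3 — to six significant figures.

The integral term ∫_4^43 1/x^3 dx = 0.0309796.
½[f(4) + f(43)] = ½[0.0156250 + 1.25775e-05] = 0.00781879.
So far: 0.0387984.
k=1: B_{2}/(2)! × [f^{(1)}(43) − f^{(1)}(4)] = 1/12 × (-8.77501e-07 − (-0.0117188)) = 0.000976489.
After k=1: 0.0397749.
k=2: B_{4}/(4)! × [f^{(3)}(43) − f^{(3)}(4)] = −1/720 × (-9.49162e-09 − (-0.0146484)) = -2.03450e-05.
After k=2: 0.0397545.
k=3: B_{6}/(6)! × [f^{(5)}(43) − f^{(5)}(4)] = 1/30240 × (-2.15602e-10 − (-0.0384521)) = 1.27157e-06.

S_3 ≈ 0.0397558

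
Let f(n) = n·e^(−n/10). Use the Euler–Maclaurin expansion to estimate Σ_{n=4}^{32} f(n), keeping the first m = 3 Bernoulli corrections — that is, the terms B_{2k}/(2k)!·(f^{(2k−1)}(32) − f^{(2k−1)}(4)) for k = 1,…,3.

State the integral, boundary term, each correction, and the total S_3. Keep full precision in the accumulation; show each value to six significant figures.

S_3 ≈ 78.6766

∫_4^32 x·e^(−x/10) dx evaluates to 76.7247.
Endpoint term: (f(4) + f(32))/2 = (2.68128 + 1.30439)/2 = 1.99284.
Integral + boundary = 78.7175.
k=1: B_{2}/(2)! × [f^{(1)}(32) − f^{(1)}(4)] = 1/12 × (-0.0896768 − 0.402192) = -0.0409891.
Partial sum through k=1: 78.6765.
k=2: B_{4}/(4)! × [f^{(3)}(32) − f^{(3)}(4)] = −1/720 × (-8.15244e-05 − 0.0174283) = 2.43192e-05.
Partial sum through k=2: 78.6766.
k=3: B_{6}/(6)! × [f^{(5)}(32) − f^{(5)}(4)] = 1/30240 × (7.33720e-06 − 0.000308347) = -9.95404e-09.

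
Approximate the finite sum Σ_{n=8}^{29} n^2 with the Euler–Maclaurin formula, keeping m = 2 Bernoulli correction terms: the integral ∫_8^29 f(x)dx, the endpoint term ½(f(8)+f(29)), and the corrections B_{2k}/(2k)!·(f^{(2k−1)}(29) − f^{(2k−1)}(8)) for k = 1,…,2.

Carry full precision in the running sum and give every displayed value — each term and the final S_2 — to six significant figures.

S_2 ≈ 8415.00

Integral: ∫_8^29 x^2 dx = 7959.00.
Boundary: ½(f(8) + f(29)) = ½(64.0000 + 841.000) = 452.500.
Integral + boundary = 8411.50.
Order-1 term: 1/12 · (58.0000 − 16.0000) = 3.50000.
Partial sum through k=1: 8415.00.
Order-2 term: −1/720 · (0.00000 − 0.00000) = 0.00000.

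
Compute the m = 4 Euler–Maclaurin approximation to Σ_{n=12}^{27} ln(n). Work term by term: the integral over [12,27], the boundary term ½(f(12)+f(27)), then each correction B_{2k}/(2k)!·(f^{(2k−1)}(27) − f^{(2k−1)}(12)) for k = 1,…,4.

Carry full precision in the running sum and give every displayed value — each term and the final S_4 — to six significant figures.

∫_12^27 ln(x) dx evaluates to 44.1687.
Endpoint term: (f(12) + f(27))/2 = (2.48491 + 3.29584)/2 = 2.89037.
Integral + boundary = 47.0591.
Correction k=1: B_{2}/2! · (f^{(1)}(27) − f^{(1)}(12)) = 1/12 · (0.0370370 − 0.0833333) = -0.00385802.
After k=1: 47.0552.
Correction k=2: B_{4}/4! · (f^{(3)}(27) − f^{(3)}(12)) = −1/720 · (0.000101611 − 0.00115741) = 1.46638e-06.
After k=2: 47.0552.
Correction k=3: B_{6}/6! · (f^{(5)}(27) − f^{(5)}(12)) = 1/30240 · (1.67260e-06 − 9.64506e-05) = -3.13419e-09.
After k=3: 47.0552.
Correction k=4: B_{8}/8! · (f^{(7)}(27) − f^{(7)}(12)) = −1/1209600 · (6.88313e-08 − 2.00939e-05) = 1.65551e-11.

S_4 ≈ 47.0552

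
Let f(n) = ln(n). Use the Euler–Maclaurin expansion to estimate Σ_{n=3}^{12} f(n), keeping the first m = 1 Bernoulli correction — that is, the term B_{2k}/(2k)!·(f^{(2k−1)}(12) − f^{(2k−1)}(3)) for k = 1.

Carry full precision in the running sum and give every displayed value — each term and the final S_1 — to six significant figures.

S_1 ≈ 19.2940

Integral: ∫_3^12 ln(x) dx = 17.5230.
Boundary: ½(f(3) + f(12)) = ½(1.09861 + 2.48491) = 1.79176.
Integral + boundary = 19.3148.
Correction k=1: B_{2}/2! · (f^{(1)}(12) − f^{(1)}(3)) = 1/12 · (0.0833333 − 0.333333) = -0.0208333.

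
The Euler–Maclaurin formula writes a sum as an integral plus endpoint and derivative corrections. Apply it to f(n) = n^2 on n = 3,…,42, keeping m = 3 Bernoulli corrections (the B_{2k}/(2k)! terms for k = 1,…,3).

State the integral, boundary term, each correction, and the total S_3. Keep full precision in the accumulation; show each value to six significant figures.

The integral term ∫_3^42 x^2 dx = 24687.0.
Boundary: ½(f(3) + f(42)) = ½(9.00000 + 1764.00) = 886.500.
Running total after boundary: 25573.5.
Correction k=1: B_{2}/2! · (f^{(1)}(42) − f^{(1)}(3)) = 1/12 · (84.0000 − 6.00000) = 6.50000.
Partial sum through k=1: 25580.0.
Correction k=2: B_{4}/4! · (f^{(3)}(42) − f^{(3)}(3)) = −1/720 · (0.00000 − 0.00000) = 0.00000.
Partial sum through k=2: 25580.0.
Correction k=3: B_{6}/6! · (f^{(5)}(42) − f^{(5)}(3)) = 1/30240 · (0.00000 − 0.00000) = 0.00000.

S_3 ≈ 25580.0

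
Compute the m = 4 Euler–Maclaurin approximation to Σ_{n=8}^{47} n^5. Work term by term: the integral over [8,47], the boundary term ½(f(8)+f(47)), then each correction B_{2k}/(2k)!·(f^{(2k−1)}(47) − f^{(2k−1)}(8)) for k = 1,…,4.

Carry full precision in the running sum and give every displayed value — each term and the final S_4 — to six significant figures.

S_4 ≈ 1.91321e+09

∫_8^47 x^5 dx evaluates to 1.79649e+09.
Endpoint term: (f(8) + f(47))/2 = (32768.0 + 2.29345e+08)/2 = 1.14689e+08.
Running total after boundary: 1.91118e+09.
Order-1 term: 1/12 · (2.43984e+07 − 20480.0) = 2.03149e+06.
After k=1: 1.91321e+09.
Order-2 term: −1/720 · (132540 − 3840.00) = -178.750.
After k=2: 1.91321e+09.
Order-3 term: 1/30240 · (120.000 − 120.000) = 0.00000.
After k=3: 1.91321e+09.
Order-4 term: −1/1209600 · (0.00000 − 0.00000) = 0.00000.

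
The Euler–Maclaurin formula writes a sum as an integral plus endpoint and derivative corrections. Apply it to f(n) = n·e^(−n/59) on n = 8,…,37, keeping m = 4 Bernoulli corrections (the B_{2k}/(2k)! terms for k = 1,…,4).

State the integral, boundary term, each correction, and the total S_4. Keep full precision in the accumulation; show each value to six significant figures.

Integral: ∫_8^37 x·e^(−x/59) dx = 426.446.
Endpoint term: (f(8) + f(37))/2 = (6.98558 + 19.7628)/2 = 13.3742.
Running total after boundary: 439.821.
k=1: B_{2}/(2)! × [f^{(1)}(37) − f^{(1)}(8)] = 1/12 × (0.199167 − 0.754798) = -0.0463026.
Partial sum through k=1: 439.774.
k=2: B_{4}/(4)! × [f^{(3)}(37) − f^{(3)}(8)] = −1/720 × (0.000364098 − 0.000718527) = 4.92263e-07.
Partial sum through k=2: 439.774.
k=3: B_{6}/(6)! × [f^{(5)}(37) − f^{(5)}(8)] = 1/30240 × (1.92755e-07 − 3.50537e-07) = -5.21768e-12.
Partial sum through k=3: 439.774.
k=4: B_{8}/(8)! × [f^{(7)}(37) − f^{(7)}(8)] = −1/1209600 × (8.06993e-11 − 1.42103e-10) = 5.07638e-17.

S_4 ≈ 439.774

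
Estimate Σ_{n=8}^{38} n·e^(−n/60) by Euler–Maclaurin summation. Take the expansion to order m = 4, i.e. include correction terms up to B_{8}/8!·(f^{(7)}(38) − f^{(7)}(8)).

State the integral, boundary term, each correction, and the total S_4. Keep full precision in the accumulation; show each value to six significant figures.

S_4 ≈ 463.028

Integral: ∫_8^38 x·e^(−x/60) dx = 449.489.
Endpoint term: (f(8) + f(38))/2 = (7.00139 + 20.1711)/2 = 13.5863.
Integral + boundary = 463.075.
Order-1 term: 1/12 · (0.194634 − 0.758484) = -0.0469875.
After k=1: 463.028.
Order-2 term: −1/720 · (0.000348965 − 0.000696897) = 4.83240e-07.
After k=2: 463.028.
Order-3 term: 1/30240 · (1.78851e-07 − 3.28640e-07) = -4.95334e-12.
After k=3: 463.028.
Order-4 term: −1/1209600 · (7.24355e-11 − 1.28805e-10) = 4.66017e-17.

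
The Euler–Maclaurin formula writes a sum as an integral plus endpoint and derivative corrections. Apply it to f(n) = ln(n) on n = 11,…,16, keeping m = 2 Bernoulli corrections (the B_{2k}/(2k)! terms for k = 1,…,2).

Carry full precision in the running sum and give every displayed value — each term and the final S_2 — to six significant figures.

S_2 ≈ 15.5674

The integral term ∫_11^16 ln(x) dx = 12.9846.
½[f(11) + f(16)] = ½[2.39790 + 2.77259] = 2.58524.
So far: 15.5698.
k=1: B_{2}/(2)! × [f^{(1)}(16) − f^{(1)}(11)] = 1/12 × (0.0625000 − 0.0909091) = -0.00236742.
Running total after k=1: 15.5674.
k=2: B_{4}/(4)! × [f^{(3)}(16) − f^{(3)}(11)] = −1/720 × (0.000488281 − 0.00150263) = 1.40882e-06.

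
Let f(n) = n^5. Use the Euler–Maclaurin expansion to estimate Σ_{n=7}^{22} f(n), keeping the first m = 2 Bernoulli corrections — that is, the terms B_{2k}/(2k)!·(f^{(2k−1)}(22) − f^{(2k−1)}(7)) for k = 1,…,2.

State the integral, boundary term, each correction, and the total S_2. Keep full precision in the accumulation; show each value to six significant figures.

S_2 ≈ 2.15588e+07

∫_7^22 x^5 dx evaluates to 1.88770e+07.
Endpoint term: (f(7) + f(22))/2 = (16807.0 + 5.15363e+06)/2 = 2.58522e+06.
Integral + boundary = 2.14623e+07.
Order-1 term: 1/12 · (1.17128e+06 − 12005.0) = 96606.2.
Running total after k=1: 2.15589e+07.
Order-2 term: −1/720 · (29040.0 − 2940.00) = -36.2500.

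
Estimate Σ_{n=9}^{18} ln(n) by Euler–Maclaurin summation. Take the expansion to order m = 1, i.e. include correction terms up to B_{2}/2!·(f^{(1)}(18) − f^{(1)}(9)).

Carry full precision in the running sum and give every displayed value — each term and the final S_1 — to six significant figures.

The integral term ∫_9^18 ln(x) dx = 23.2517.
½[f(9) + f(18)] = ½[2.19722 + 2.89037] = 2.54380.
Integral + boundary = 25.7955.
Order-1 term: 1/12 · (0.0555556 − 0.111111) = -0.00462963.

S_1 ≈ 25.7908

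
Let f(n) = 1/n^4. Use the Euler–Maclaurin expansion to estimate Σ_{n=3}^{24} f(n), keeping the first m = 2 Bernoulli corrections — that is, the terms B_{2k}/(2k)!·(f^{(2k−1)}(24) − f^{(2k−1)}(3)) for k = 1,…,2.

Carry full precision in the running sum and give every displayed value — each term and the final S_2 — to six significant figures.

S_2 ≈ 0.0197914

∫_3^24 1/x^4 dx evaluates to 0.0123216.
Boundary: ½(f(3) + f(24)) = ½(0.0123457 + 3.01408e-06) = 0.00617435.
So far: 0.0184959.
Correction k=1: B_{2}/2! · (f^{(1)}(24) − f^{(1)}(3)) = 1/12 · (-5.02347e-07 − (-0.0164609)) = 0.00137170.
After k=1: 0.0198676.
Correction k=2: B_{4}/4! · (f^{(3)}(24) − f^{(3)}(3)) = −1/720 · (-2.61639e-08 − (-0.0548697)) = -7.62079e-05.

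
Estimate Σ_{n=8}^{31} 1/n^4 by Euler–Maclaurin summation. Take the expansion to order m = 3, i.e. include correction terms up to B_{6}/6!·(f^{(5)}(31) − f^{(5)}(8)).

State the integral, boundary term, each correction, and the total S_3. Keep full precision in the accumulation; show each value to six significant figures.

Integral: ∫_8^31 1/x^4 dx = 0.000639853.
Endpoint term: (f(8) + f(31))/2 = (0.000244141 + 1.08281e-06)/2 = 0.000122612.
So far: 0.000762464.
Order-1 term: 1/12 · (-1.39718e-07 − (-0.000122070)) = 1.01609e-05.
Running total after k=1: 0.000772625.
Order-2 term: −1/720 · (-4.36164e-09 − (-5.72205e-05)) = -7.94668e-08.
Running total after k=2: 0.000772546.
Order-3 term: 1/30240 · (-2.54164e-10 − (-5.00679e-05)) = 1.65568e-09.

S_3 ≈ 0.000772547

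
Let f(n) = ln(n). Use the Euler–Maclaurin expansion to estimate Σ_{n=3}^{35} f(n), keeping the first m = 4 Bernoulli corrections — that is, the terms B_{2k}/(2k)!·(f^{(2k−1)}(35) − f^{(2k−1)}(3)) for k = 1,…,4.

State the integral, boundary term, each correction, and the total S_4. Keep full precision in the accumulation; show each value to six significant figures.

Integral: ∫_3^35 ln(x) dx = 89.1413.
½[f(3) + f(35)] = ½[1.09861 + 3.55535] = 2.32698.
Running total after boundary: 91.4683.
Order-1 term: 1/12 · (0.0285714 − 0.333333) = -0.0253968.
Partial sum through k=1: 91.4429.
Order-2 term: −1/720 · (4.66472e-05 − 0.0740741) = 0.000102816.
Partial sum through k=2: 91.4430.
Order-3 term: 1/30240 · (4.56952e-07 − 0.0987654) = -3.26604e-06.
Partial sum through k=3: 91.4430.
Order-4 term: −1/1209600 · (1.11907e-08 − 0.329218) = 2.72171e-07.

S_4 ≈ 91.4430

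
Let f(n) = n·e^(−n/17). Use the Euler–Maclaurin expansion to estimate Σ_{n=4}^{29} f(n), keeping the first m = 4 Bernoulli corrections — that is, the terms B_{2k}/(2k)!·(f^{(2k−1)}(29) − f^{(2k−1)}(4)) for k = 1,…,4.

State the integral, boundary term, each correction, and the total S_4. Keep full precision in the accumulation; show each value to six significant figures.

Integral: ∫_4^29 x·e^(−x/17) dx = 140.130.
Endpoint term: (f(4) + f(29))/2 = (3.16135 + 5.26675)/2 = 4.21405.
Running total after boundary: 144.344.
Correction k=1: B_{2}/2! · (f^{(1)}(29) − f^{(1)}(4)) = 1/12 · (-0.128197 − 0.604376) = -0.0610478.
Partial sum through k=1: 144.283.
Correction k=2: B_{4}/4! · (f^{(3)}(29) − f^{(3)}(4)) = −1/720 · (0.000813244 − 0.00756074) = 9.37152e-06.
Partial sum through k=2: 144.283.
Correction k=3: B_{6}/6! · (f^{(5)}(29) − f^{(5)}(4)) = 1/30240 · (7.16289e-06 − 4.50872e-05) = -1.25411e-09.
Partial sum through k=3: 144.283.
Correction k=4: B_{8}/8! · (f^{(7)}(29) − f^{(7)}(4)) = −1/1209600 · (3.98332e-08 − 2.21497e-07) = 1.50185e-13.

S_4 ≈ 144.283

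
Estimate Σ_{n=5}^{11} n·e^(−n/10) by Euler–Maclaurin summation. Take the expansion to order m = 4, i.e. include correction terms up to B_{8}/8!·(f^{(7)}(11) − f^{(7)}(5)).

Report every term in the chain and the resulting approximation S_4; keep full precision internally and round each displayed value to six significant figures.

∫_5^11 x·e^(−x/10) dx evaluates to 21.0767.
Boundary: ½(f(5) + f(11)) = ½(3.03265 + 3.66158) = 3.34712.
Integral + boundary = 24.4238.
Order-1 term: 1/12 · (-0.0332871 − 0.303265) = -0.0280460.
After k=1: 24.3957.
Order-2 term: −1/720 · (0.00632455 − 0.0151633) = 1.22760e-05.
After k=2: 24.3958.
Order-3 term: 1/30240 · (0.000129820 − 0.000272939) = -4.73277e-09.
After k=3: 24.3958.
Order-4 term: −1/1209600 · (1.96394e-06 − 3.94245e-06) = 1.63567e-12.

S_4 ≈ 24.3958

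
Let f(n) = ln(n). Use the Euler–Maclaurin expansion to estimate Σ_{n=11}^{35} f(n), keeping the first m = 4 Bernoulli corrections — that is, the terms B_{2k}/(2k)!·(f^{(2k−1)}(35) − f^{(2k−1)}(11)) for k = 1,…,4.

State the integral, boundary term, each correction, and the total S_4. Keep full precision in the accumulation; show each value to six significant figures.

∫_11^35 ln(x) dx evaluates to 74.0603.
Boundary: ½(f(11) + f(35)) = ½(2.39790 + 3.55535) = 2.97662.
So far: 77.0370.
Order-1 term: 1/12 · (0.0285714 − 0.0909091) = -0.00519481.
After k=1: 77.0318.
Order-2 term: −1/720 · (4.66472e-05 − 0.00150263) = 2.02220e-06.
After k=2: 77.0318.
Order-3 term: 1/30240 · (4.56952e-07 − 0.000149021) = -4.91284e-09.
After k=3: 77.0318.
Order-4 term: −1/1209600 · (1.11907e-08 − 3.69474e-05) = 3.05359e-11.

S_4 ≈ 77.0318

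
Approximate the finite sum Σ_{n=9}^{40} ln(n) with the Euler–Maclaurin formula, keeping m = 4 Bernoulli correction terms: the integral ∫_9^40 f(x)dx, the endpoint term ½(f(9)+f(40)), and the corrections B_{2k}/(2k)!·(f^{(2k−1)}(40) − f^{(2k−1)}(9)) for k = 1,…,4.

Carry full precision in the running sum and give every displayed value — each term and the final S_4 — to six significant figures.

∫_9^40 ln(x) dx evaluates to 96.7802.
Endpoint term: (f(9) + f(40))/2 = (2.19722 + 3.68888)/2 = 2.94305.
Integral + boundary = 99.7232.
Correction k=1: B_{2}/2! · (f^{(1)}(40) − f^{(1)}(9)) = 1/12 · (0.0250000 − 0.111111) = -0.00717593.
Partial sum through k=1: 99.7160.
Correction k=2: B_{4}/4! · (f^{(3)}(40) − f^{(3)}(9)) = −1/720 · (3.12500e-05 − 0.00274348) = 3.76699e-06.
Partial sum through k=2: 99.7160.
Correction k=3: B_{6}/6! · (f^{(5)}(40) − f^{(5)}(9)) = 1/30240 · (2.34375e-07 − 0.000406442) = -1.34328e-08.
Partial sum through k=3: 99.7160.
Correction k=4: B_{8}/8! · (f^{(7)}(40) − f^{(7)}(9)) = −1/1209600 · (4.39453e-09 − 0.000150534) = 1.24446e-10.

S_4 ≈ 99.7160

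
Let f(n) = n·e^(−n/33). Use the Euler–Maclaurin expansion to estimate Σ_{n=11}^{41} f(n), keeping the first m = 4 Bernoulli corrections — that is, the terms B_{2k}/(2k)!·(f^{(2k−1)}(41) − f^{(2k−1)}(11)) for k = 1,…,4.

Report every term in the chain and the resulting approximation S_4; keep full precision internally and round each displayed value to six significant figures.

S_4 ≈ 345.252

∫_11^41 x·e^(−x/33) dx evaluates to 335.438.
½[f(11) + f(41)] = ½[7.88184 + 11.8360] = 9.85893.
Integral + boundary = 345.297.
Order-1 term: 1/12 · (-0.0699839 − 0.477688) = -0.0456393.
Partial sum through k=1: 345.252.
Order-2 term: −1/720 · (0.000465917 − 0.00175459) = 1.78983e-06.
Partial sum through k=2: 345.252.
Order-3 term: 1/30240 · (9.14690e-07 − 2.81959e-06) = -6.29928e-11.
Partial sum through k=3: 345.252.
Order-4 term: −1/1209600 · (1.28700e-09 − 3.69880e-09) = 1.99388e-15.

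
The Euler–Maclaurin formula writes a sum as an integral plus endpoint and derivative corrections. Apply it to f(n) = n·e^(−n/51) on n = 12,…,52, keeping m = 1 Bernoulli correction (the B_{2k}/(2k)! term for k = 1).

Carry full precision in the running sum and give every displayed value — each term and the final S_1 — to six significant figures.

Integral: ∫_12^52 x·e^(−x/51) dx = 644.409.
Boundary: ½(f(12) + f(52)) = ½(9.48406 + 18.7583) = 14.1212.
Running total after boundary: 658.530.
k=1: B_{2}/(2)! × [f^{(1)}(52) − f^{(1)}(12)] = 1/12 × (-0.00707326 − 0.604376) = -0.0509541.

S_1 ≈ 658.479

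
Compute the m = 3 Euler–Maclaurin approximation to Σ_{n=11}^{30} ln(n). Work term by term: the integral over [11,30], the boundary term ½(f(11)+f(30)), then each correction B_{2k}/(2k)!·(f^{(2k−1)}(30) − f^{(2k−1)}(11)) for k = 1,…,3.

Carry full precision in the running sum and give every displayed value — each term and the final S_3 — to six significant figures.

S_3 ≈ 59.5538

The integral term ∫_11^30 ln(x) dx = 56.6591.
Endpoint term: (f(11) + f(30))/2 = (2.39790 + 3.40120)/2 = 2.89955.
So far: 59.5586.
Order-1 term: 1/12 · (0.0333333 − 0.0909091) = -0.00479798.
Partial sum through k=1: 59.5538.
Order-2 term: −1/720 · (7.40741e-05 − 0.00150263) = 1.98410e-06.
Partial sum through k=2: 59.5538.
Order-3 term: 1/30240 · (9.87654e-07 − 0.000149021) = -4.89529e-09.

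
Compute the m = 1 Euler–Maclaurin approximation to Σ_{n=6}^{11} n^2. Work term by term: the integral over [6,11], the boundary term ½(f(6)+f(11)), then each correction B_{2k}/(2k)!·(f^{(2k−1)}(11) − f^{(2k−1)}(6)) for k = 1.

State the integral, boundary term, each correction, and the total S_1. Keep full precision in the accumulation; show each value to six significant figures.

The integral term ∫_6^11 x^2 dx = 371.667.
Boundary: ½(f(6) + f(11)) = ½(36.0000 + 121.000) = 78.5000.
So far: 450.167.
Order-1 term: 1/12 · (22.0000 − 12.0000) = 0.833333.

S_1 ≈ 451.000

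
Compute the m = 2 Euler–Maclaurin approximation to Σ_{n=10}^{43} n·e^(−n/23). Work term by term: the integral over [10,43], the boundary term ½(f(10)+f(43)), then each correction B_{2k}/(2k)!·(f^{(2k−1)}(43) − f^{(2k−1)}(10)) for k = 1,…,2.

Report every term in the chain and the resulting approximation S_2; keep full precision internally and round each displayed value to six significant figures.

The integral term ∫_10^43 x·e^(−x/23) dx = 257.319.
Endpoint term: (f(10) + f(43))/2 = (6.47405 + 6.63020)/2 = 6.55213.
Integral + boundary = 263.871.
k=1: B_{2}/(2)! × [f^{(1)}(43) − f^{(1)}(10)] = 1/12 × (-0.134079 − 0.365925) = -0.0416670.
After k=1: 263.830.
k=2: B_{4}/(4)! × [f^{(3)}(43) − f^{(3)}(10)] = −1/720 × (0.000329494 − 0.00313939) = 3.90263e-06.

S_2 ≈ 263.830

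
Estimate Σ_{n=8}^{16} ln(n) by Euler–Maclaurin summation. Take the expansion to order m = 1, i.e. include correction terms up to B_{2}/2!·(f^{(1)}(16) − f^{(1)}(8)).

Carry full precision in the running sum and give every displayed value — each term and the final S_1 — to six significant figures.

S_1 ≈ 22.1467

∫_8^16 ln(x) dx evaluates to 19.7259.
½[f(8) + f(16)] = ½[2.07944 + 2.77259] = 2.42602.
Integral + boundary = 22.1519.
Correction k=1: B_{2}/2! · (f^{(1)}(16) − f^{(1)}(8)) = 1/12 · (0.0625000 − 0.125000) = -0.00520833.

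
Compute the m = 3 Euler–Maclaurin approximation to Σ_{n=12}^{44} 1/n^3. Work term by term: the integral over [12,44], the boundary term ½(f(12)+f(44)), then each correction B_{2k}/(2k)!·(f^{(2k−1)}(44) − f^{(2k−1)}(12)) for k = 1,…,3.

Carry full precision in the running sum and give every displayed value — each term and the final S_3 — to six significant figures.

The integral term ∫_12^44 1/x^3 dx = 0.00321396.
Boundary: ½(f(12) + f(44)) = ½(0.000578704 + 1.17393e-05) = 0.000295221.
Running total after boundary: 0.00350918.
Order-1 term: 1/12 · (-8.00406e-07 − (-0.000144676)) = 1.19896e-05.
Running total after k=1: 0.00352117.
Order-2 term: −1/720 · (-8.26866e-09 − (-2.00939e-05)) = -2.78967e-08.
Running total after k=2: 0.00352114.
Order-3 term: 1/30240 · (-1.79382e-10 − (-5.86071e-06)) = 1.93801e-10.

S_3 ≈ 0.00352114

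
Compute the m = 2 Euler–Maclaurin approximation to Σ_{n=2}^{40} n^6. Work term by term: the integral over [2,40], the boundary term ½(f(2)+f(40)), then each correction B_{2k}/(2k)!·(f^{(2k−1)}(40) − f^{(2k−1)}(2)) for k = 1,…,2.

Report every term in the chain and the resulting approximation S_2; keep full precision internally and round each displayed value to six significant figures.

The integral term ∫_2^40 x^6 dx = 2.34057e+10.
½[f(2) + f(40)] = ½[64.0000 + 4.09600e+09] = 2.04800e+09.
Running total after boundary: 2.54537e+10.
Order-1 term: 1/12 · (6.14400e+08 − 192.000) = 5.12000e+07.
Partial sum through k=1: 2.55049e+10.
Order-2 term: −1/720 · (7.68000e+06 − 960.000) = -10665.3.

S_2 ≈ 2.55049e+10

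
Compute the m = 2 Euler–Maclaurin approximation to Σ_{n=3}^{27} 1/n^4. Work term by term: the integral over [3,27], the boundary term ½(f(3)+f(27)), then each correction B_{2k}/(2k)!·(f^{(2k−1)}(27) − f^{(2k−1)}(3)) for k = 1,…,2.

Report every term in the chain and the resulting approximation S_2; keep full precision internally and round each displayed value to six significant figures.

S_2 ≈ 0.0197980

Integral: ∫_3^27 1/x^4 dx = 0.0123287.
Boundary: ½(f(3) + f(27)) = ½(0.0123457 + 1.88168e-06) = 0.00617378.
Running total after boundary: 0.0185025.
Order-1 term: 1/12 · (-2.78767e-07 − (-0.0164609)) = 0.00137172.
After k=1: 0.0198742.
Order-2 term: −1/720 · (-1.14719e-08 − (-0.0548697)) = -7.62079e-05.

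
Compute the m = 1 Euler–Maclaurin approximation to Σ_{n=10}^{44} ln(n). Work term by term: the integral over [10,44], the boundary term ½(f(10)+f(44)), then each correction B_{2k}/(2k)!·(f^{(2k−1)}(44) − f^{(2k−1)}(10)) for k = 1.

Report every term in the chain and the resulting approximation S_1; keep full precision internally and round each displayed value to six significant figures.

∫_10^44 ln(x) dx evaluates to 109.478.
½[f(10) + f(44)] = ½[2.30259 + 3.78419] = 3.04339.
Running total after boundary: 112.522.
Correction k=1: B_{2}/2! · (f^{(1)}(44) − f^{(1)}(10)) = 1/12 · (0.0227273 − 0.100000) = -0.00643939.

S_1 ≈ 112.515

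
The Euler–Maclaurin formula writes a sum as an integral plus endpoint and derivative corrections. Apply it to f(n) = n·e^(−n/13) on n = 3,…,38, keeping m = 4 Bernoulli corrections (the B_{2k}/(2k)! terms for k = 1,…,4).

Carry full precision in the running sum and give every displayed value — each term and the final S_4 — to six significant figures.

S_4 ≈ 131.641

Integral: ∫_3^38 x·e^(−x/13) dx = 129.488.
½[f(3) + f(38)] = ½[2.38177 + 2.04318] = 2.21248.
So far: 131.700.
k=1: B_{2}/(2)! × [f^{(1)}(38) − f^{(1)}(3)] = 1/12 × (-0.103400 − 0.610710) = -0.0595091.
Running total after k=1: 131.641.
k=2: B_{4}/(4)! × [f^{(3)}(38) − f^{(3)}(3)] = −1/720 × (2.44734e-05 − 0.0130092) = 1.80343e-05.
Running total after k=2: 131.641.
k=3: B_{6}/(6)! × [f^{(5)}(38) − f^{(5)}(3)] = 1/30240 × (3.90995e-06 − 0.000132572) = -4.25471e-09.
Running total after k=3: 131.641.
k=4: B_{8}/(8)! × [f^{(7)}(38) − f^{(7)}(3)] = −1/1209600 × (4.54147e-08 − 1.11342e-06) = 8.82937e-13.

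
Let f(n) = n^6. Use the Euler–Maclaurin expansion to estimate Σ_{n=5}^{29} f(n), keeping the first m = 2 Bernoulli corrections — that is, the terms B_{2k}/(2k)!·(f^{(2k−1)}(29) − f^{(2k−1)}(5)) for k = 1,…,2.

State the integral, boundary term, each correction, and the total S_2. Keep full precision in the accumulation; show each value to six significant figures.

S_2 ≈ 2.77193e+09

The integral term ∫_5^29 x^6 dx = 2.46426e+09.
Boundary: ½(f(5) + f(29)) = ½(15625.0 + 5.94823e+08) = 2.97419e+08.
So far: 2.76168e+09.
Order-1 term: 1/12 · (1.23067e+08 − 18750.0) = 1.02540e+07.
Running total after k=1: 2.77193e+09.
Order-2 term: −1/720 · (2.92668e+06 − 15000.0) = -4044.00.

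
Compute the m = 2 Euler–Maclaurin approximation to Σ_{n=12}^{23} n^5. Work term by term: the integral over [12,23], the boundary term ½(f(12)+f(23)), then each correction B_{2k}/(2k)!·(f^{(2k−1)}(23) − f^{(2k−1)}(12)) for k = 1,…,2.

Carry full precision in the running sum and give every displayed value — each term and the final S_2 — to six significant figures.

S_2 ≈ 2.76255e+07

Integral: ∫_12^23 x^5 dx = 2.41750e+07.
½[f(12) + f(23)] = ½[248832 + 6.43634e+06] = 3.34259e+06.
Integral + boundary = 2.75176e+07.
k=1: B_{2}/(2)! × [f^{(1)}(23) − f^{(1)}(12)] = 1/12 × (1.39920e+06 − 103680) = 107960.
Partial sum through k=1: 2.76255e+07.
k=2: B_{4}/(4)! × [f^{(3)}(23) − f^{(3)}(12)] = −1/720 × (31740.0 − 8640.00) = -32.0833.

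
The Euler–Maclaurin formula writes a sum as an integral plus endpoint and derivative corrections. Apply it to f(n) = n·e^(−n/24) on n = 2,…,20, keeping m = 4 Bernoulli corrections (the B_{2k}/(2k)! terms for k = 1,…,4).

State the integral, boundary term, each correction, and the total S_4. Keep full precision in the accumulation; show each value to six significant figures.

S_4 ≈ 120.374

The integral term ∫_2^20 x·e^(−x/24) dx = 115.172.
Endpoint term: (f(2) + f(20))/2 = (1.84009 + 8.69196)/2 = 5.26603.
So far: 120.438.
Correction k=1: B_{2}/2! · (f^{(1)}(20) − f^{(1)}(2)) = 1/12 · (0.0724330 − 0.843374) = -0.0642451.
Running total after k=1: 120.374.
Correction k=2: B_{4}/4! · (f^{(3)}(20) − f^{(3)}(2)) = −1/720 · (0.00163477 − 0.00465879) = 4.20002e-06.
Running total after k=2: 120.374.
Correction k=3: B_{6}/6! · (f^{(5)}(20) − f^{(5)}(2)) = 1/30240 · (5.45798e-06 − 1.36344e-05) = -2.70383e-10.
Running total after k=3: 120.374.
Correction k=4: B_{8}/8! · (f^{(7)}(20) − f^{(7)}(2)) = −1/1209600 · (1.40240e-08 − 3.32995e-08) = 1.59355e-14.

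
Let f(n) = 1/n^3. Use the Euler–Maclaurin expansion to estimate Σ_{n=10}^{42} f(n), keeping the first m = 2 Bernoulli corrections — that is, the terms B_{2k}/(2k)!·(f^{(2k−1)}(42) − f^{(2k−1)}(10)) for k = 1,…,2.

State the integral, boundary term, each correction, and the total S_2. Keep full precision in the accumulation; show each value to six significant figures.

S_2 ≈ 0.00524814

Integral: ∫_10^42 1/x^3 dx = 0.00471655.
½[f(10) + f(42)] = ½[0.00100000 + 1.34975e-05] = 0.000506749.
So far: 0.00522330.
k=1: B_{2}/(2)! × [f^{(1)}(42) − f^{(1)}(10)] = 1/12 × (-9.64104e-07 − (-0.000300000)) = 2.49197e-05.
After k=1: 0.00524822.
k=2: B_{4}/(4)! × [f^{(3)}(42) − f^{(3)}(10)] = −1/720 × (-1.09309e-08 − (-6.00000e-05)) = -8.33182e-08.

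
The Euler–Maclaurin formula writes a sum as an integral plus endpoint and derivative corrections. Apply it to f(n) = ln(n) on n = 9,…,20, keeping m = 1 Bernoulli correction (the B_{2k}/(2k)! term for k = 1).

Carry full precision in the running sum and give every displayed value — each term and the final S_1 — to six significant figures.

S_1 ≈ 31.7310

∫_9^20 ln(x) dx evaluates to 29.1396.
Boundary: ½(f(9) + f(20)) = ½(2.19722 + 2.99573) = 2.59648.
Running total after boundary: 31.7361.
k=1: B_{2}/(2)! × [f^{(1)}(20) − f^{(1)}(9)] = 1/12 × (0.0500000 − 0.111111) = -0.00509259.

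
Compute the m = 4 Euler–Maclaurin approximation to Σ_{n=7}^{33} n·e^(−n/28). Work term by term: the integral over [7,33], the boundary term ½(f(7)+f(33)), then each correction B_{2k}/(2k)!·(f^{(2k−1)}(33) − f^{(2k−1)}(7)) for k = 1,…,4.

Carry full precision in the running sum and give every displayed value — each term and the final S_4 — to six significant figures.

Integral: ∫_7^33 x·e^(−x/28) dx = 237.642.
Boundary: ½(f(7) + f(33)) = ½(5.45161 + 10.1547) = 7.80315.
Running total after boundary: 245.446.
Correction k=1: B_{2}/2! · (f^{(1)}(33) − f^{(1)}(7)) = 1/12 · (-0.0549496 − 0.584101) = -0.0532542.
Running total after k=1: 245.392.
Correction k=2: B_{4}/4! · (f^{(3)}(33) − f^{(3)}(7)) = −1/720 · (0.000714906 − 0.00273176) = 2.80119e-06.
Running total after k=2: 245.392.
Correction k=3: B_{6}/6! · (f^{(5)}(33) − f^{(5)}(7)) = 1/30240 · (1.91314e-06 − 6.01849e-06) = -1.35759e-10.
Running total after k=3: 245.392.
Correction k=4: B_{8}/8! · (f^{(7)}(33) − f^{(7)}(7)) = −1/1209600 · (3.71736e-09 − 1.09089e-08) = 5.94541e-15.

S_4 ≈ 245.392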